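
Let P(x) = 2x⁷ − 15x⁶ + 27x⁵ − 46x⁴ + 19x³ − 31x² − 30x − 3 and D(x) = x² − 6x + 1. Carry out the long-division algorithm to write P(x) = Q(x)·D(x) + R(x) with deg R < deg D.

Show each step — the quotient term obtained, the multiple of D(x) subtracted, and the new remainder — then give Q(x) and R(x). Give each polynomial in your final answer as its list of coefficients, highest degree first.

Q = [2, -3, 7, -1, 6, 6]; R = [-9]

Step 1: lead(2x⁷ − 15x⁶ + 27x⁵ − 46x⁴ + 19x³ − 31x² − 30x − 3) ÷ lead(D) = 2x⁷ ÷ x² = 2x⁵. Subtract (2x⁵)·D = 2x⁷ − 12x⁶ + 2x⁵. Remainder: −3x⁶ + 25x⁵ − 46x⁴ + 19x³ − 31x² − 30x − 3.
Step 2: lead(−3x⁶ + 25x⁵ − 46x⁴ + 19x³ − 31x² − 30x − 3) ÷ lead(D) = −3x⁶ ÷ x² = −3x⁴. Subtract (−3x⁴)·D = −3x⁶ + 18x⁵ − 3x⁴. Remainder: 7x⁵ − 43x⁴ + 19x³ − 31x² − 30x − 3.
Step 3: lead(7x⁵ − 43x⁴ + 19x³ − 31x² − 30x − 3) ÷ lead(D) = 7x⁵ ÷ x² = 7x³. Subtract (7x³)·D = 7x⁵ − 42x⁴ + 7x³. Remainder: −x⁴ + 12x³ − 31x² − 30x − 3.
Step 4: lead(−x⁴ + 12x³ − 31x² − 30x − 3) ÷ lead(D) = −x⁴ ÷ x² = −x². Subtract (−x²)·D = −x⁴ + 6x³ − x². Remainder: 6x³ − 30x² − 30x − 3.
Step 5: lead(6x³ − 30x² − 30x − 3) ÷ lead(D) = 6x³ ÷ x² = 6x. Subtract (6x)·D = 6x³ − 36x² + 6x. Remainder: 6x² − 36x − 3.
Step 6: lead(6x² − 36x − 3) ÷ lead(D) = 6x² ÷ x² = 6. Subtract (6)·D = 6x² − 36x + 6. Remainder: −9.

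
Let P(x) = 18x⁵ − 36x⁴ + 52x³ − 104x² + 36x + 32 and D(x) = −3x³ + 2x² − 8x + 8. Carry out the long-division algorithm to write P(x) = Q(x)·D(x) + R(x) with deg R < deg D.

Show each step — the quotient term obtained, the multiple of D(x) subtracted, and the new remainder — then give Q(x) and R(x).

Step 1: lead(18x⁵ − 36x⁴ + 52x³ − 104x² + 36x + 32) ÷ lead(D) = 18x⁵ ÷ −3x³ = −6x². Subtract (−6x²)·D = 18x⁵ − 12x⁴ + 48x³ − 48x². Remainder: −24x⁴ + 4x³ − 56x² + 36x + 32.
Step 2: lead(−24x⁴ + 4x³ − 56x² + 36x + 32) ÷ lead(D) = −24x⁴ ÷ −3x³ = 8x. Subtract (8x)·D = −24x⁴ + 16x³ − 64x² + 64x. Remainder: −12x³ + 8x² − 28x + 32.
Step 3: lead(−12x³ + 8x² − 28x + 32) ÷ lead(D) = −12x³ ÷ −3x³ = 4. Subtract (4)·D = −12x³ + 8x² − 32x + 32. Remainder: 4x.

Q(x) = −6x² + 8x + 4; R(x) = 4x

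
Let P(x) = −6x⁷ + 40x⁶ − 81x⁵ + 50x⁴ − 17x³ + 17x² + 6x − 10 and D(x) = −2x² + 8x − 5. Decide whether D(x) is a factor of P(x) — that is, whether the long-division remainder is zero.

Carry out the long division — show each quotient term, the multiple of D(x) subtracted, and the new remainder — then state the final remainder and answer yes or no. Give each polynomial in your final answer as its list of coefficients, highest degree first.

Step 1: lead(−6x⁷ + 40x⁶ − 81x⁵ + 50x⁴ − 17x³ + 17x² + 6x − 10) ÷ lead(D) = −6x⁷ ÷ −2x² = 3x⁵. Subtract (3x⁵)·D = −6x⁷ + 24x⁶ − 15x⁵. Remainder: 16x⁶ − 66x⁵ + 50x⁴ − 17x³ + 17x² + 6x − 10.
Step 2: lead(16x⁶ − 66x⁵ + 50x⁴ − 17x³ + 17x² + 6x − 10) ÷ lead(D) = 16x⁶ ÷ −2x² = −8x⁴. Subtract (−8x⁴)·D = 16x⁶ − 64x⁵ + 40x⁴. Remainder: −2x⁵ + 10x⁴ − 17x³ + 17x² + 6x − 10.
Step 3: lead(−2x⁵ + 10x⁴ − 17x³ + 17x² + 6x − 10) ÷ lead(D) = −2x⁵ ÷ −2x² = x³. Subtract (x³)·D = −2x⁵ + 8x⁴ − 5x³. Remainder: 2x⁴ − 12x³ + 17x² + 6x − 10.
Step 4: lead(2x⁴ − 12x³ + 17x² + 6x − 10) ÷ lead(D) = 2x⁴ ÷ −2x² = −x². Subtract (−x²)·D = 2x⁴ − 8x³ + 5x². Remainder: −4x³ + 12x² + 6x − 10.
Step 5: lead(−4x³ + 12x² + 6x − 10) ÷ lead(D) = −4x³ ÷ −2x² = 2x. Subtract (2x)·D = −4x³ + 16x² − 10x. Remainder: −4x² + 16x − 10.
Step 6: lead(−4x² + 16x − 10) ÷ lead(D) = −4x² ÷ −2x² = 2. Subtract (2)·D = −4x² + 16x − 10. Remainder: 0.

R = [0], so D(x) is a factor of P(x). yes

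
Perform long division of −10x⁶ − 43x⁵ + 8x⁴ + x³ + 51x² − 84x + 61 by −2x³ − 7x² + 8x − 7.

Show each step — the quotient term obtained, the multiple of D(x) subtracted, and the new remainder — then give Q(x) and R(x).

Q(x) = 5x³ + 4x² + 2x − 9; R(x) = 2x − 2

Step 1: lead(−10x⁶ − 43x⁵ + 8x⁴ + x³ + 51x² − 84x + 61) ÷ lead(D) = −10x⁶ ÷ −2x³ = 5x³. Subtract (5x³)·D = −10x⁶ − 35x⁵ + 40x⁴ − 35x³. Remainder: −8x⁵ − 32x⁴ + 36x³ + 51x² − 84x + 61.
Step 2: lead(−8x⁵ − 32x⁴ + 36x³ + 51x² − 84x + 61) ÷ lead(D) = −8x⁵ ÷ −2x³ = 4x². Subtract (4x²)·D = −8x⁵ − 28x⁴ + 32x³ − 28x². Remainder: −4x⁴ + 4x³ + 79x² − 84x + 61.
Step 3: lead(−4x⁴ + 4x³ + 79x² − 84x + 61) ÷ lead(D) = −4x⁴ ÷ −2x³ = 2x. Subtract (2x)·D = −4x⁴ − 14x³ + 16x² − 14x. Remainder: 18x³ + 63x² − 70x + 61.
Step 4: lead(18x³ + 63x² − 70x + 61) ÷ lead(D) = 18x³ ÷ −2x³ = −9. Subtract (−9)·D = 18x³ + 63x² − 72x + 63. Remainder: 2x − 2.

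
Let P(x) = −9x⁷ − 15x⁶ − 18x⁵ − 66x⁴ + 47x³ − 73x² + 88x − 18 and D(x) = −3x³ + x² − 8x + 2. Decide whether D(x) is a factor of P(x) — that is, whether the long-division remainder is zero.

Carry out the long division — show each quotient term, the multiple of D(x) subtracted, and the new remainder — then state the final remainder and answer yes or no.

Step 1: lead(−9x⁷ − 15x⁶ − 18x⁵ − 66x⁴ + 47x³ − 73x² + 88x − 18) ÷ lead(D) = −9x⁷ ÷ −3x³ = 3x⁴. Subtract (3x⁴)·D = −9x⁷ + 3x⁶ − 24x⁵ + 6x⁴. Remainder: −18x⁶ + 6x⁵ − 72x⁴ + 47x³ − 73x² + 88x − 18.
Step 2: lead(−18x⁶ + 6x⁵ − 72x⁴ + 47x³ − 73x² + 88x − 18) ÷ lead(D) = −18x⁶ ÷ −3x³ = 6x³. Subtract (6x³)·D = −18x⁶ + 6x⁵ − 48x⁴ + 12x³. Remainder: −24x⁴ + 35x³ − 73x² + 88x − 18.
Step 3: lead(−24x⁴ + 35x³ − 73x² + 88x − 18) ÷ lead(D) = −24x⁴ ÷ −3x³ = 8x. Subtract (8x)·D = −24x⁴ + 8x³ − 64x² + 16x. Remainder: 27x³ − 9x² + 72x − 18.
Step 4: lead(27x³ − 9x² + 72x − 18) ÷ lead(D) = 27x³ ÷ −3x³ = −9. Subtract (−9)·D = 27x³ − 9x² + 72x − 18. Remainder: 0.

R(x) = 0, so D(x) is a factor of P(x). yes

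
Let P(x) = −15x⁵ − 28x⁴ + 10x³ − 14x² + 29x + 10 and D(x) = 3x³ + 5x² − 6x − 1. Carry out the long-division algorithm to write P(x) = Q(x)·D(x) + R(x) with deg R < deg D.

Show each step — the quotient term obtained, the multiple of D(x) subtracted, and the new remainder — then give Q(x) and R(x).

Step 1: lead(−15x⁵ − 28x⁴ + 10x³ − 14x² + 29x + 10) ÷ lead(D) = −15x⁵ ÷ 3x³ = −5x². Subtract (−5x²)·D = −15x⁵ − 25x⁴ + 30x³ + 5x². Remainder: −3x⁴ − 20x³ − 19x² + 29x + 10.
Step 2: lead(−3x⁴ − 20x³ − 19x² + 29x + 10) ÷ lead(D) = −3x⁴ ÷ 3x³ = −x. Subtract (−x)·D = −3x⁴ − 5x³ + 6x² + x. Remainder: −15x³ − 25x² + 28x + 10.
Step 3: lead(−15x³ − 25x² + 28x + 10) ÷ lead(D) = −15x³ ÷ 3x³ = −5. Subtract (−5)·D = −15x³ − 25x² + 30x + 5. Remainder: −2x + 5.

Q(x) = −5x² − x − 5; R(x) = −2x + 5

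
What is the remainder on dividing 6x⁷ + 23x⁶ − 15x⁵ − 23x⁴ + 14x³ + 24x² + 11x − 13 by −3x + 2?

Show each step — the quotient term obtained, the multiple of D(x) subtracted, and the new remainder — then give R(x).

R(x) = 5

Step 1: lead(6x⁷ + 23x⁶ − 15x⁵ − 23x⁴ + 14x³ + 24x² + 11x − 13) ÷ lead(D) = 6x⁷ ÷ −3x = −2x⁶. Subtract (−2x⁶)·D = 6x⁷ − 4x⁶. Remainder: 27x⁶ − 15x⁵ − 23x⁴ + 14x³ + 24x² + 11x − 13.
Step 2: lead(27x⁶ − 15x⁵ − 23x⁴ + 14x³ + 24x² + 11x − 13) ÷ lead(D) = 27x⁶ ÷ −3x = −9x⁵. Subtract (−9x⁵)·D = 27x⁶ − 18x⁵. Remainder: 3x⁵ − 23x⁴ + 14x³ + 24x² + 11x − 13.
Step 3: lead(3x⁵ − 23x⁴ + 14x³ + 24x² + 11x − 13) ÷ lead(D) = 3x⁵ ÷ −3x = −x⁴. Subtract (−x⁴)·D = 3x⁵ − 2x⁴. Remainder: −21x⁴ + 14x³ + 24x² + 11x − 13.
Step 4: lead(−21x⁴ + 14x³ + 24x² + 11x − 13) ÷ lead(D) = −21x⁴ ÷ −3x = 7x³. Subtract (7x³)·D = −21x⁴ + 14x³. Remainder: 24x² + 11x − 13.
Step 5: lead(24x² + 11x − 13) ÷ lead(D) = 24x² ÷ −3x = −8x. Subtract (−8x)·D = 24x² − 16x. Remainder: 27x − 13.
Step 6: lead(27x − 13) ÷ lead(D) = 27x ÷ −3x = −9. Subtract (−9)·D = 27x − 18. Remainder: 5.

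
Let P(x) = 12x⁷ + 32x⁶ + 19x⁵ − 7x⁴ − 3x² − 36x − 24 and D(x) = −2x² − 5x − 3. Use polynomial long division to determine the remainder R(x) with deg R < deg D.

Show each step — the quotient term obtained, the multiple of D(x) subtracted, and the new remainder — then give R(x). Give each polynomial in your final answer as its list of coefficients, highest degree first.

Step 1: lead(12x⁷ + 32x⁶ + 19x⁵ − 7x⁴ − 3x² − 36x − 24) ÷ lead(D) = 12x⁷ ÷ −2x² = −6x⁵. Subtract (−6x⁵)·D = 12x⁷ + 30x⁶ + 18x⁵. Remainder: 2x⁶ + x⁵ − 7x⁴ − 3x² − 36x − 24.
Step 2: lead(2x⁶ + x⁵ − 7x⁴ − 3x² − 36x − 24) ÷ lead(D) = 2x⁶ ÷ −2x² = −x⁴. Subtract (−x⁴)·D = 2x⁶ + 5x⁵ + 3x⁴. Remainder: −4x⁵ − 10x⁴ − 3x² − 36x − 24.
Step 3: lead(−4x⁵ − 10x⁴ − 3x² − 36x − 24) ÷ lead(D) = −4x⁵ ÷ −2x² = 2x³. Subtract (2x³)·D = −4x⁵ − 10x⁴ − 6x³. Remainder: 6x³ − 3x² − 36x − 24.
Step 4: lead(6x³ − 3x² − 36x − 24) ÷ lead(D) = 6x³ ÷ −2x² = −3x. Subtract (−3x)·D = 6x³ + 15x² + 9x. Remainder: −18x² − 45x − 24.
Step 5: lead(−18x² − 45x − 24) ÷ lead(D) = −18x² ÷ −2x² = 9. Subtract (9)·D = −18x² − 45x − 27. Remainder: 3.

R = [3]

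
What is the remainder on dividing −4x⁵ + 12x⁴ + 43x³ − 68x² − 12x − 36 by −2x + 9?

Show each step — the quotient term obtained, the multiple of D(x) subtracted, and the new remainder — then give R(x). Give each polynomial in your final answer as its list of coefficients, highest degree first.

Step 1: lead(−4x⁵ + 12x⁴ + 43x³ − 68x² − 12x − 36) ÷ lead(D) = −4x⁵ ÷ −2x = 2x⁴. Subtract (2x⁴)·D = −4x⁵ + 18x⁴. Remainder: −6x⁴ + 43x³ − 68x² − 12x − 36.
Step 2: lead(−6x⁴ + 43x³ − 68x² − 12x − 36) ÷ lead(D) = −6x⁴ ÷ −2x = 3x³. Subtract (3x³)·D = −6x⁴ + 27x³. Remainder: 16x³ − 68x² − 12x − 36.
Step 3: lead(16x³ − 68x² − 12x − 36) ÷ lead(D) = 16x³ ÷ −2x = −8x². Subtract (−8x²)·D = 16x³ − 72x². Remainder: 4x² − 12x − 36.
Step 4: lead(4x² − 12x − 36) ÷ lead(D) = 4x² ÷ −2x = −2x. Subtract (−2x)·D = 4x² − 18x. Remainder: 6x − 36.
Step 5: lead(6x − 36) ÷ lead(D) = 6x ÷ −2x = −3. Subtract (−3)·D = 6x − 27. Remainder: −9.

R = [-9]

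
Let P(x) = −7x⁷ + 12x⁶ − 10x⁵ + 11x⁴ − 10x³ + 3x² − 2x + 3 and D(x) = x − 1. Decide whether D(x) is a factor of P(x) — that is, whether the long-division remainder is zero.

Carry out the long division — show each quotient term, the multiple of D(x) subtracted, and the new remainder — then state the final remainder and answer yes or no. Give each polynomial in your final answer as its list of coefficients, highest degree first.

R = [0], so D(x) is a factor of P(x). yes

Step 1: lead(−7x⁷ + 12x⁶ − 10x⁵ + 11x⁴ − 10x³ + 3x² − 2x + 3) ÷ lead(D) = −7x⁷ ÷ x = −7x⁶. Subtract (−7x⁶)·D = −7x⁷ + 7x⁶. Remainder: 5x⁶ − 10x⁵ + 11x⁴ − 10x³ + 3x² − 2x + 3.
Step 2: lead(5x⁶ − 10x⁵ + 11x⁴ − 10x³ + 3x² − 2x + 3) ÷ lead(D) = 5x⁶ ÷ x = 5x⁵. Subtract (5x⁵)·D = 5x⁶ − 5x⁵. Remainder: −5x⁵ + 11x⁴ − 10x³ + 3x² − 2x + 3.
Step 3: lead(−5x⁵ + 11x⁴ − 10x³ + 3x² − 2x + 3) ÷ lead(D) = −5x⁵ ÷ x = −5x⁴. Subtract (−5x⁴)·D = −5x⁵ + 5x⁴. Remainder: 6x⁴ − 10x³ + 3x² − 2x + 3.
Step 4: lead(6x⁴ − 10x³ + 3x² − 2x + 3) ÷ lead(D) = 6x⁴ ÷ x = 6x³. Subtract (6x³)·D = 6x⁴ − 6x³. Remainder: −4x³ + 3x² − 2x + 3.
Step 5: lead(−4x³ + 3x² − 2x + 3) ÷ lead(D) = −4x³ ÷ x = −4x². Subtract (−4x²)·D = −4x³ + 4x². Remainder: −x² − 2x + 3.
Step 6: lead(−x² − 2x + 3) ÷ lead(D) = −x² ÷ x = −x. Subtract (−x)·D = −x² + x. Remainder: −3x + 3.
Step 7: lead(−3x + 3) ÷ lead(D) = −3x ÷ x = −3. Subtract (−3)·D = −3x + 3. Remainder: 0.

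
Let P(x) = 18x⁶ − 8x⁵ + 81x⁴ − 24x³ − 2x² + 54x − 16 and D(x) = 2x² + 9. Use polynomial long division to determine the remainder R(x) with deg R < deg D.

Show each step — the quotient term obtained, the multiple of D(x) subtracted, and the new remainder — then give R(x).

Step 1: lead(18x⁶ − 8x⁵ + 81x⁴ − 24x³ − 2x² + 54x − 16) ÷ lead(D) = 18x⁶ ÷ 2x² = 9x⁴. Subtract (9x⁴)·D = 18x⁶ + 81x⁴. Remainder: −8x⁵ − 24x³ − 2x² + 54x − 16.
Step 2: lead(−8x⁵ − 24x³ − 2x² + 54x − 16) ÷ lead(D) = −8x⁵ ÷ 2x² = −4x³. Subtract (−4x³)·D = −8x⁵ − 36x³. Remainder: 12x³ − 2x² + 54x − 16.
Step 3: lead(12x³ − 2x² + 54x − 16) ÷ lead(D) = 12x³ ÷ 2x² = 6x. Subtract (6x)·D = 12x³ + 54x. Remainder: −2x² − 16.
Step 4: lead(−2x² − 16) ÷ lead(D) = −2x² ÷ 2x² = −1. Subtract (−1)·D = −2x² − 9. Remainder: −7.

R(x) = −7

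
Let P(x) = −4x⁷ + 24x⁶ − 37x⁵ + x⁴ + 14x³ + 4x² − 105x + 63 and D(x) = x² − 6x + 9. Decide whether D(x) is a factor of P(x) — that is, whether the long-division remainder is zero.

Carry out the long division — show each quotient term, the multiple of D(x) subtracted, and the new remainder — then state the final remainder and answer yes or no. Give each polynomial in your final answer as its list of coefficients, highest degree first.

Step 1: lead(−4x⁷ + 24x⁶ − 37x⁵ + x⁴ + 14x³ + 4x² − 105x + 63) ÷ lead(D) = −4x⁷ ÷ x² = −4x⁵. Subtract (−4x⁵)·D = −4x⁷ + 24x⁶ − 36x⁵. Remainder: −x⁵ + x⁴ + 14x³ + 4x² − 105x + 63.
Step 2: lead(−x⁵ + x⁴ + 14x³ + 4x² − 105x + 63) ÷ lead(D) = −x⁵ ÷ x² = −x³. Subtract (−x³)·D = −x⁵ + 6x⁴ − 9x³. Remainder: −5x⁴ + 23x³ + 4x² − 105x + 63.
Step 3: lead(−5x⁴ + 23x³ + 4x² − 105x + 63) ÷ lead(D) = −5x⁴ ÷ x² = −5x². Subtract (−5x²)·D = −5x⁴ + 30x³ − 45x². Remainder: −7x³ + 49x² − 105x + 63.
Step 4: lead(−7x³ + 49x² − 105x + 63) ÷ lead(D) = −7x³ ÷ x² = −7x. Subtract (−7x)·D = −7x³ + 42x² − 63x. Remainder: 7x² − 42x + 63.
Step 5: lead(7x² − 42x + 63) ÷ lead(D) = 7x² ÷ x² = 7. Subtract (7)·D = 7x² − 42x + 63. Remainder: 0.

R = [0], so D(x) is a factor of P(x). yes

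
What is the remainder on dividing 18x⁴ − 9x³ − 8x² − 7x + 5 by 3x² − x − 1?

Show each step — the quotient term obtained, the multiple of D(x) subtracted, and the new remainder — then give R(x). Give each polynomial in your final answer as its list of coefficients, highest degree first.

Step 1: lead(18x⁴ − 9x³ − 8x² − 7x + 5) ÷ lead(D) = 18x⁴ ÷ 3x² = 6x². Subtract (6x²)·D = 18x⁴ − 6x³ − 6x². Remainder: −3x³ − 2x² − 7x + 5.
Step 2: lead(−3x³ − 2x² − 7x + 5) ÷ lead(D) = −3x³ ÷ 3x² = −x. Subtract (−x)·D = −3x³ + x² + x. Remainder: −3x² − 8x + 5.
Step 3: lead(−3x² − 8x + 5) ÷ lead(D) = −3x² ÷ 3x² = −1. Subtract (−1)·D = −3x² + x + 1. Remainder: −9x + 4.

R = [-9, 4]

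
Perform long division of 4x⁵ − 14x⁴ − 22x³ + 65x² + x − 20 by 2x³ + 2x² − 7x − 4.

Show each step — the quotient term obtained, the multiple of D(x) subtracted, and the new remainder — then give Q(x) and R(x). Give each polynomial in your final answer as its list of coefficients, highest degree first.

Step 1: lead(4x⁵ − 14x⁴ − 22x³ + 65x² + x − 20) ÷ lead(D) = 4x⁵ ÷ 2x³ = 2x². Subtract (2x²)·D = 4x⁵ + 4x⁴ − 14x³ − 8x². Remainder: −18x⁴ − 8x³ + 73x² + x − 20.
Step 2: lead(−18x⁴ − 8x³ + 73x² + x − 20) ÷ lead(D) = −18x⁴ ÷ 2x³ = −9x. Subtract (−9x)·D = −18x⁴ − 18x³ + 63x² + 36x. Remainder: 10x³ + 10x² − 35x − 20.
Step 3: lead(10x³ + 10x² − 35x − 20) ÷ lead(D) = 10x³ ÷ 2x³ = 5. Subtract (5)·D = 10x³ + 10x² − 35x − 20. Remainder: 0.

Q = [2, -9, 5]; R = [0]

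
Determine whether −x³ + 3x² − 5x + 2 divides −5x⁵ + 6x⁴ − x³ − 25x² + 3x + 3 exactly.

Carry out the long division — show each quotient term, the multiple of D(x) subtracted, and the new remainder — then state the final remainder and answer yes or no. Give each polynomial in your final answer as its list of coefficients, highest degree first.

Step 1: lead(−5x⁵ + 6x⁴ − x³ − 25x² + 3x + 3) ÷ lead(D) = −5x⁵ ÷ −x³ = 5x². Subtract (5x²)·D = −5x⁵ + 15x⁴ − 25x³ + 10x². Remainder: −9x⁴ + 24x³ − 35x² + 3x + 3.
Step 2: lead(−9x⁴ + 24x³ − 35x² + 3x + 3) ÷ lead(D) = −9x⁴ ÷ −x³ = 9x. Subtract (9x)·D = −9x⁴ + 27x³ − 45x² + 18x. Remainder: −3x³ + 10x² − 15x + 3.
Step 3: lead(−3x³ + 10x² − 15x + 3) ÷ lead(D) = −3x³ ÷ −x³ = 3. Subtract (3)·D = −3x³ + 9x² − 15x + 6. Remainder: x² − 3.

R = [1, 0, -3], so D(x) is not a factor of P(x). no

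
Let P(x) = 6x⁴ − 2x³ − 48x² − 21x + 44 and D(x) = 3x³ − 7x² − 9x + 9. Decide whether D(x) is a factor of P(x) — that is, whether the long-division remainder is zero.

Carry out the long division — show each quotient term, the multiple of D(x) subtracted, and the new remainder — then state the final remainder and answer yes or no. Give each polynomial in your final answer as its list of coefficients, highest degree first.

R = [-2, -3, 8], so D(x) is not a factor of P(x). no

Step 1: lead(6x⁴ − 2x³ − 48x² − 21x + 44) ÷ lead(D) = 6x⁴ ÷ 3x³ = 2x. Subtract (2x)·D = 6x⁴ − 14x³ − 18x² + 18x. Remainder: 12x³ − 30x² − 39x + 44.
Step 2: lead(12x³ − 30x² − 39x + 44) ÷ lead(D) = 12x³ ÷ 3x³ = 4. Subtract (4)·D = 12x³ − 28x² − 36x + 36. Remainder: −2x² − 3x + 8.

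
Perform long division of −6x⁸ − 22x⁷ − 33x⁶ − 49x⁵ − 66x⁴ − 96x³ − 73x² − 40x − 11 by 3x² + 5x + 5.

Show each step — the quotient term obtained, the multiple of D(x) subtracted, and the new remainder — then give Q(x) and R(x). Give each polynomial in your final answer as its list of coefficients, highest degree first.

Step 1: lead(−6x⁸ − 22x⁷ − 33x⁶ − 49x⁵ − 66x⁴ − 96x³ − 73x² − 40x − 11) ÷ lead(D) = −6x⁸ ÷ 3x² = −2x⁶. Subtract (−2x⁶)·D = −6x⁸ − 10x⁷ − 10x⁶. Remainder: −12x⁷ − 23x⁶ − 49x⁵ − 66x⁴ − 96x³ − 73x² − 40x − 11.
Step 2: lead(−12x⁷ − 23x⁶ − 49x⁵ − 66x⁴ − 96x³ − 73x² − 40x − 11) ÷ lead(D) = −12x⁷ ÷ 3x² = −4x⁵. Subtract (−4x⁵)·D = −12x⁷ − 20x⁶ − 20x⁵. Remainder: −3x⁶ − 29x⁵ − 66x⁴ − 96x³ − 73x² − 40x − 11.
Step 3: lead(−3x⁶ − 29x⁵ − 66x⁴ − 96x³ − 73x² − 40x − 11) ÷ lead(D) = −3x⁶ ÷ 3x² = −x⁴. Subtract (−x⁴)·D = −3x⁶ − 5x⁵ − 5x⁴. Remainder: −24x⁵ − 61x⁴ − 96x³ − 73x² − 40x − 11.
Step 4: lead(−24x⁵ − 61x⁴ − 96x³ − 73x² − 40x − 11) ÷ lead(D) = −24x⁵ ÷ 3x² = −8x³. Subtract (−8x³)·D = −24x⁵ − 40x⁴ − 40x³. Remainder: −21x⁴ − 56x³ − 73x² − 40x − 11.
Step 5: lead(−21x⁴ − 56x³ − 73x² − 40x − 11) ÷ lead(D) = −21x⁴ ÷ 3x² = −7x². Subtract (−7x²)·D = −21x⁴ − 35x³ − 35x². Remainder: −21x³ − 38x² − 40x − 11.
Step 6: lead(−21x³ − 38x² − 40x − 11) ÷ lead(D) = −21x³ ÷ 3x² = −7x. Subtract (−7x)·D = −21x³ − 35x² − 35x. Remainder: −3x² − 5x − 11.
Step 7: lead(−3x² − 5x − 11) ÷ lead(D) = −3x² ÷ 3x² = −1. Subtract (−1)·D = −3x² − 5x − 5. Remainder: −6.

Q = [-2, -4, -1, -8, -7, -7, -1]; R = [-6]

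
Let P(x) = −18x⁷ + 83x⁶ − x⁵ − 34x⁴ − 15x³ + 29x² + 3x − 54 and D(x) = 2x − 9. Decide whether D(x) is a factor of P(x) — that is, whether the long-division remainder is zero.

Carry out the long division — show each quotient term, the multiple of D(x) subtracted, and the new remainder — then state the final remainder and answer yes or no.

Step 1: lead(−18x⁷ + 83x⁶ − x⁵ − 34x⁴ − 15x³ + 29x² + 3x − 54) ÷ lead(D) = −18x⁷ ÷ 2x = −9x⁶. Subtract (−9x⁶)·D = −18x⁷ + 81x⁶. Remainder: 2x⁶ − x⁵ − 34x⁴ − 15x³ + 29x² + 3x − 54.
Step 2: lead(2x⁶ − x⁵ − 34x⁴ − 15x³ + 29x² + 3x − 54) ÷ lead(D) = 2x⁶ ÷ 2x = x⁵. Subtract (x⁵)·D = 2x⁶ − 9x⁵. Remainder: 8x⁵ − 34x⁴ − 15x³ + 29x² + 3x − 54.
Step 3: lead(8x⁵ − 34x⁴ − 15x³ + 29x² + 3x − 54) ÷ lead(D) = 8x⁵ ÷ 2x = 4x⁴. Subtract (4x⁴)·D = 8x⁵ − 36x⁴. Remainder: 2x⁴ − 15x³ + 29x² + 3x − 54.
Step 4: lead(2x⁴ − 15x³ + 29x² + 3x − 54) ÷ lead(D) = 2x⁴ ÷ 2x = x³. Subtract (x³)·D = 2x⁴ − 9x³. Remainder: −6x³ + 29x² + 3x − 54.
Step 5: lead(−6x³ + 29x² + 3x − 54) ÷ lead(D) = −6x³ ÷ 2x = −3x². Subtract (−3x²)·D = −6x³ + 27x². Remainder: 2x² + 3x − 54.
Step 6: lead(2x² + 3x − 54) ÷ lead(D) = 2x² ÷ 2x = x. Subtract (x)·D = 2x² − 9x. Remainder: 12x − 54.
Step 7: lead(12x − 54) ÷ lead(D) = 12x ÷ 2x = 6. Subtract (6)·D = 12x − 54. Remainder: 0.

R(x) = 0, so D(x) is a factor of P(x). yes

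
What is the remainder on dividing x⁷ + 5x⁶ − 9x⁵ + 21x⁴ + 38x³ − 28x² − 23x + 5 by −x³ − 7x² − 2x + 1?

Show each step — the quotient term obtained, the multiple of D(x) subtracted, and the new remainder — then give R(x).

Step 1: lead(x⁷ + 5x⁶ − 9x⁵ + 21x⁴ + 38x³ − 28x² − 23x + 5) ÷ lead(D) = x⁷ ÷ −x³ = −x⁴. Subtract (−x⁴)·D = x⁷ + 7x⁶ + 2x⁵ − x⁴. Remainder: −2x⁶ − 11x⁵ + 22x⁴ + 38x³ − 28x² − 23x + 5.
Step 2: lead(−2x⁶ − 11x⁵ + 22x⁴ + 38x³ − 28x² − 23x + 5) ÷ lead(D) = −2x⁶ ÷ −x³ = 2x³. Subtract (2x³)·D = −2x⁶ − 14x⁵ − 4x⁴ + 2x³. Remainder: 3x⁵ + 26x⁴ + 36x³ − 28x² − 23x + 5.
Step 3: lead(3x⁵ + 26x⁴ + 36x³ − 28x² − 23x + 5) ÷ lead(D) = 3x⁵ ÷ −x³ = −3x². Subtract (−3x²)·D = 3x⁵ + 21x⁴ + 6x³ − 3x². Remainder: 5x⁴ + 30x³ − 25x² − 23x + 5.
Step 4: lead(5x⁴ + 30x³ − 25x² − 23x + 5) ÷ lead(D) = 5x⁴ ÷ −x³ = −5x. Subtract (−5x)·D = 5x⁴ + 35x³ + 10x² − 5x. Remainder: −5x³ − 35x² − 18x + 5.
Step 5: lead(−5x³ − 35x² − 18x + 5) ÷ lead(D) = −5x³ ÷ −x³ = 5. Subtract (5)·D = −5x³ − 35x² − 10x + 5. Remainder: −8x.

R(x) = −8x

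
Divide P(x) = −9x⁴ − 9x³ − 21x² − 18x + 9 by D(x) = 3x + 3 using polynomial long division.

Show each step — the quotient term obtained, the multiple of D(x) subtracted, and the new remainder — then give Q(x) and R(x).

Q(x) = −3x³ − 7x + 1; R(x) = 6

Step 1: lead(−9x⁴ − 9x³ − 21x² − 18x + 9) ÷ lead(D) = −9x⁴ ÷ 3x = −3x³. Subtract (−3x³)·D = −9x⁴ − 9x³. Remainder: −21x² − 18x + 9.
Step 2: lead(−21x² − 18x + 9) ÷ lead(D) = −21x² ÷ 3x = −7x. Subtract (−7x)·D = −21x² − 21x. Remainder: 3x + 9.
Step 3: lead(3x + 9) ÷ lead(D) = 3x ÷ 3x = 1. Subtract (1)·D = 3x + 3. Remainder: 6.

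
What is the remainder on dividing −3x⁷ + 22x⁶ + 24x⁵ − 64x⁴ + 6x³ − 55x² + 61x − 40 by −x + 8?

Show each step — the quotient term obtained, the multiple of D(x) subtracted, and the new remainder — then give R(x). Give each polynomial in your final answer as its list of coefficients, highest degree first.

Step 1: lead(−3x⁷ + 22x⁶ + 24x⁵ − 64x⁴ + 6x³ − 55x² + 61x − 40) ÷ lead(D) = −3x⁷ ÷ −x = 3x⁶. Subtract (3x⁶)·D = −3x⁷ + 24x⁶. Remainder: −2x⁶ + 24x⁵ − 64x⁴ + 6x³ − 55x² + 61x − 40.
Step 2: lead(−2x⁶ + 24x⁵ − 64x⁴ + 6x³ − 55x² + 61x − 40) ÷ lead(D) = −2x⁶ ÷ −x = 2x⁵. Subtract (2x⁵)·D = −2x⁶ + 16x⁵. Remainder: 8x⁵ − 64x⁴ + 6x³ − 55x² + 61x − 40.
Step 3: lead(8x⁵ − 64x⁴ + 6x³ − 55x² + 61x − 40) ÷ lead(D) = 8x⁵ ÷ −x = −8x⁴. Subtract (−8x⁴)·D = 8x⁵ − 64x⁴. Remainder: 6x³ − 55x² + 61x − 40.
Step 4: lead(6x³ − 55x² + 61x − 40) ÷ lead(D) = 6x³ ÷ −x = −6x². Subtract (−6x²)·D = 6x³ − 48x². Remainder: −7x² + 61x − 40.
Step 5: lead(−7x² + 61x − 40) ÷ lead(D) = −7x² ÷ −x = 7x. Subtract (7x)·D = −7x² + 56x. Remainder: 5x − 40.
Step 6: lead(5x − 40) ÷ lead(D) = 5x ÷ −x = −5. Subtract (−5)·D = 5x − 40. Remainder: 0.

R = [0]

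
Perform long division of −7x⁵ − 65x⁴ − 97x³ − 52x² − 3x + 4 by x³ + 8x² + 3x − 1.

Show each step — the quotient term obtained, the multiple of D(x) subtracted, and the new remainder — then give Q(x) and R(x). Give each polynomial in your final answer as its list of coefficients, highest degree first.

Q = [-7, -9, -4]; R = [0]

Step 1: lead(−7x⁵ − 65x⁴ − 97x³ − 52x² − 3x + 4) ÷ lead(D) = −7x⁵ ÷ x³ = −7x². Subtract (−7x²)·D = −7x⁵ − 56x⁴ − 21x³ + 7x². Remainder: −9x⁴ − 76x³ − 59x² − 3x + 4.
Step 2: lead(−9x⁴ − 76x³ − 59x² − 3x + 4) ÷ lead(D) = −9x⁴ ÷ x³ = −9x. Subtract (−9x)·D = −9x⁴ − 72x³ − 27x² + 9x. Remainder: −4x³ − 32x² − 12x + 4.
Step 3: lead(−4x³ − 32x² − 12x + 4) ÷ lead(D) = −4x³ ÷ x³ = −4. Subtract (−4)·D = −4x³ − 32x² − 12x + 4. Remainder: 0.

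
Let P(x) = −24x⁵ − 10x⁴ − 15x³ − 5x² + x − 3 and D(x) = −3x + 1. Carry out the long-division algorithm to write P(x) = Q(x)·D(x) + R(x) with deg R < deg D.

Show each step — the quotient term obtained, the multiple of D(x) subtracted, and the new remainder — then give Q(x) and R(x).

Q(x) = 8x⁴ + 6x³ + 7x² + 4x + 1; R(x) = −4

Step 1: lead(−24x⁵ − 10x⁴ − 15x³ − 5x² + x − 3) ÷ lead(D) = −24x⁵ ÷ −3x = 8x⁴. Subtract (8x⁴)·D = −24x⁵ + 8x⁴. Remainder: −18x⁴ − 15x³ − 5x² + x − 3.
Step 2: lead(−18x⁴ − 15x³ − 5x² + x − 3) ÷ lead(D) = −18x⁴ ÷ −3x = 6x³. Subtract (6x³)·D = −18x⁴ + 6x³. Remainder: −21x³ − 5x² + x − 3.
Step 3: lead(−21x³ − 5x² + x − 3) ÷ lead(D) = −21x³ ÷ −3x = 7x². Subtract (7x²)·D = −21x³ + 7x². Remainder: −12x² + x − 3.
Step 4: lead(−12x² + x − 3) ÷ lead(D) = −12x² ÷ −3x = 4x. Subtract (4x)·D = −12x² + 4x. Remainder: −3x − 3.
Step 5: lead(−3x − 3) ÷ lead(D) = −3x ÷ −3x = 1. Subtract (1)·D = −3x + 1. Remainder: −4.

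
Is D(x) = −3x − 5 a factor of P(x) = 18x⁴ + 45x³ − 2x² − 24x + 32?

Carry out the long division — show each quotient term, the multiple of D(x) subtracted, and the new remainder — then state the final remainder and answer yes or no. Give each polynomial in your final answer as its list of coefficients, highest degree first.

Step 1: lead(18x⁴ + 45x³ − 2x² − 24x + 32) ÷ lead(D) = 18x⁴ ÷ −3x = −6x³. Subtract (−6x³)·D = 18x⁴ + 30x³. Remainder: 15x³ − 2x² − 24x + 32.
Step 2: lead(15x³ − 2x² − 24x + 32) ÷ lead(D) = 15x³ ÷ −3x = −5x². Subtract (−5x²)·D = 15x³ + 25x². Remainder: −27x² − 24x + 32.
Step 3: lead(−27x² − 24x + 32) ÷ lead(D) = −27x² ÷ −3x = 9x. Subtract (9x)·D = −27x² − 45x. Remainder: 21x + 32.
Step 4: lead(21x + 32) ÷ lead(D) = 21x ÷ −3x = −7. Subtract (−7)·D = 21x + 35. Remainder: −3.

R = [-3], so D(x) is not a factor of P(x). no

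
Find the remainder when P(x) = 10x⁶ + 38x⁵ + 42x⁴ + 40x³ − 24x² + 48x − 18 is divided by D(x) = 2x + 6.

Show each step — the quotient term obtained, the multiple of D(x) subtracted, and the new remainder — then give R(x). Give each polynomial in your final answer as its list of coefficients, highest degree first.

R = [0]

Step 1: lead(10x⁶ + 38x⁵ + 42x⁴ + 40x³ − 24x² + 48x − 18) ÷ lead(D) = 10x⁶ ÷ 2x = 5x⁵. Subtract (5x⁵)·D = 10x⁶ + 30x⁵. Remainder: 8x⁵ + 42x⁴ + 40x³ − 24x² + 48x − 18.
Step 2: lead(8x⁵ + 42x⁴ + 40x³ − 24x² + 48x − 18) ÷ lead(D) = 8x⁵ ÷ 2x = 4x⁴. Subtract (4x⁴)·D = 8x⁵ + 24x⁴. Remainder: 18x⁴ + 40x³ − 24x² + 48x − 18.
Step 3: lead(18x⁴ + 40x³ − 24x² + 48x − 18) ÷ lead(D) = 18x⁴ ÷ 2x = 9x³. Subtract (9x³)·D = 18x⁴ + 54x³. Remainder: −14x³ − 24x² + 48x − 18.
Step 4: lead(−14x³ − 24x² + 48x − 18) ÷ lead(D) = −14x³ ÷ 2x = −7x². Subtract (−7x²)·D = −14x³ − 42x². Remainder: 18x² + 48x − 18.
Step 5: lead(18x² + 48x − 18) ÷ lead(D) = 18x² ÷ 2x = 9x. Subtract (9x)·D = 18x² + 54x. Remainder: −6x − 18.
Step 6: lead(−6x − 18) ÷ lead(D) = −6x ÷ 2x = −3. Subtract (−3)·D = −6x − 18. Remainder: 0.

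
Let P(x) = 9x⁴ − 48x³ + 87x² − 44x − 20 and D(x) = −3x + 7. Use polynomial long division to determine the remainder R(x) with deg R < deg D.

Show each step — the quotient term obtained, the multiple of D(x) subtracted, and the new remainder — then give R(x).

Step 1: lead(9x⁴ − 48x³ + 87x² − 44x − 20) ÷ lead(D) = 9x⁴ ÷ −3x = −3x³. Subtract (−3x³)·D = 9x⁴ − 21x³. Remainder: −27x³ + 87x² − 44x − 20.
Step 2: lead(−27x³ + 87x² − 44x − 20) ÷ lead(D) = −27x³ ÷ −3x = 9x². Subtract (9x²)·D = −27x³ + 63x². Remainder: 24x² − 44x − 20.
Step 3: lead(24x² − 44x − 20) ÷ lead(D) = 24x² ÷ −3x = −8x. Subtract (−8x)·D = 24x² − 56x. Remainder: 12x − 20.
Step 4: lead(12x − 20) ÷ lead(D) = 12x ÷ −3x = −4. Subtract (−4)·D = 12x − 28. Remainder: 8.

R(x) = 8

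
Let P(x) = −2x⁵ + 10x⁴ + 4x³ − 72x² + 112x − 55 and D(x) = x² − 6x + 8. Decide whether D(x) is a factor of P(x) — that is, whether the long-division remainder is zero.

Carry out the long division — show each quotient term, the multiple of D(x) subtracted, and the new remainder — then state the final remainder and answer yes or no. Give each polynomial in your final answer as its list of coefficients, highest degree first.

R = [9], so D(x) is not a factor of P(x). no

Step 1: lead(−2x⁵ + 10x⁴ + 4x³ − 72x² + 112x − 55) ÷ lead(D) = −2x⁵ ÷ x² = −2x³. Subtract (−2x³)·D = −2x⁵ + 12x⁴ − 16x³. Remainder: −2x⁴ + 20x³ − 72x² + 112x − 55.
Step 2: lead(−2x⁴ + 20x³ − 72x² + 112x − 55) ÷ lead(D) = −2x⁴ ÷ x² = −2x². Subtract (−2x²)·D = −2x⁴ + 12x³ − 16x². Remainder: 8x³ − 56x² + 112x − 55.
Step 3: lead(8x³ − 56x² + 112x − 55) ÷ lead(D) = 8x³ ÷ x² = 8x. Subtract (8x)·D = 8x³ − 48x² + 64x. Remainder: −8x² + 48x − 55.
Step 4: lead(−8x² + 48x − 55) ÷ lead(D) = −8x² ÷ x² = −8. Subtract (−8)·D = −8x² + 48x − 64. Remainder: 9.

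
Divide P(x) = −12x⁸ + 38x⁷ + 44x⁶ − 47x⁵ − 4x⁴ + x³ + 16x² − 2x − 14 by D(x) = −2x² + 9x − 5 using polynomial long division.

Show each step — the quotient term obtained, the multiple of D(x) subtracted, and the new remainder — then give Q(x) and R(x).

Q(x) = 6x⁶ + 8x⁵ − x⁴ − x³ + 2x + 1; R(x) = −x − 9

Step 1: lead(−12x⁸ + 38x⁷ + 44x⁶ − 47x⁵ − 4x⁴ + x³ + 16x² − 2x − 14) ÷ lead(D) = −12x⁸ ÷ −2x² = 6x⁶. Subtract (6x⁶)·D = −12x⁸ + 54x⁷ − 30x⁶. Remainder: −16x⁷ + 74x⁶ − 47x⁵ − 4x⁴ + x³ + 16x² − 2x − 14.
Step 2: lead(−16x⁷ + 74x⁶ − 47x⁵ − 4x⁴ + x³ + 16x² − 2x − 14) ÷ lead(D) = −16x⁷ ÷ −2x² = 8x⁵. Subtract (8x⁵)·D = −16x⁷ + 72x⁶ − 40x⁵. Remainder: 2x⁶ − 7x⁵ − 4x⁴ + x³ + 16x² − 2x − 14.
Step 3: lead(2x⁶ − 7x⁵ − 4x⁴ + x³ + 16x² − 2x − 14) ÷ lead(D) = 2x⁶ ÷ −2x² = −x⁴. Subtract (−x⁴)·D = 2x⁶ − 9x⁵ + 5x⁴. Remainder: 2x⁵ − 9x⁴ + x³ + 16x² − 2x − 14.
Step 4: lead(2x⁵ − 9x⁴ + x³ + 16x² − 2x − 14) ÷ lead(D) = 2x⁵ ÷ −2x² = −x³. Subtract (−x³)·D = 2x⁵ − 9x⁴ + 5x³. Remainder: −4x³ + 16x² − 2x − 14.
Step 5: lead(−4x³ + 16x² − 2x − 14) ÷ lead(D) = −4x³ ÷ −2x² = 2x. Subtract (2x)·D = −4x³ + 18x² − 10x. Remainder: −2x² + 8x − 14.
Step 6: lead(−2x² + 8x − 14) ÷ lead(D) = −2x² ÷ −2x² = 1. Subtract (1)·D = −2x² + 9x − 5. Remainder: −x − 9.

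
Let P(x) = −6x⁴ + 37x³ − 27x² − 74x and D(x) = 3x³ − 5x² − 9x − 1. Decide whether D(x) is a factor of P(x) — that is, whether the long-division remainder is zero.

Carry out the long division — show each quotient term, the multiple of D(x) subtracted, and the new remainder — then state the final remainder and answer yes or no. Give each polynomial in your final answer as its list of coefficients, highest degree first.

Step 1: lead(−6x⁴ + 37x³ − 27x² − 74x) ÷ lead(D) = −6x⁴ ÷ 3x³ = −2x. Subtract (−2x)·D = −6x⁴ + 10x³ + 18x² + 2x. Remainder: 27x³ − 45x² − 76x.
Step 2: lead(27x³ − 45x² − 76x) ÷ lead(D) = 27x³ ÷ 3x³ = 9. Subtract (9)·D = 27x³ − 45x² − 81x − 9. Remainder: 5x + 9.

R = [5, 9], so D(x) is not a factor of P(x). no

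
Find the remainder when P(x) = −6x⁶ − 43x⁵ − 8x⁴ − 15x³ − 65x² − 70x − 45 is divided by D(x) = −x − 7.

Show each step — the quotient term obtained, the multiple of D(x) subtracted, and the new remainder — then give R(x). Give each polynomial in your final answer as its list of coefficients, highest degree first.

R = [4]

Step 1: lead(−6x⁶ − 43x⁵ − 8x⁴ − 15x³ − 65x² − 70x − 45) ÷ lead(D) = −6x⁶ ÷ −x = 6x⁵. Subtract (6x⁵)·D = −6x⁶ − 42x⁵. Remainder: −x⁵ − 8x⁴ − 15x³ − 65x² − 70x − 45.
Step 2: lead(−x⁵ − 8x⁴ − 15x³ − 65x² − 70x − 45) ÷ lead(D) = −x⁵ ÷ −x = x⁴. Subtract (x⁴)·D = −x⁵ − 7x⁴. Remainder: −x⁴ − 15x³ − 65x² − 70x − 45.
Step 3: lead(−x⁴ − 15x³ − 65x² − 70x − 45) ÷ lead(D) = −x⁴ ÷ −x = x³. Subtract (x³)·D = −x⁴ − 7x³. Remainder: −8x³ − 65x² − 70x − 45.
Step 4: lead(−8x³ − 65x² − 70x − 45) ÷ lead(D) = −8x³ ÷ −x = 8x². Subtract (8x²)·D = −8x³ − 56x². Remainder: −9x² − 70x − 45.
Step 5: lead(−9x² − 70x − 45) ÷ lead(D) = −9x² ÷ −x = 9x. Subtract (9x)·D = −9x² − 63x. Remainder: −7x − 45.
Step 6: lead(−7x − 45) ÷ lead(D) = −7x ÷ −x = 7. Subtract (7)·D = −7x − 49. Remainder: 4.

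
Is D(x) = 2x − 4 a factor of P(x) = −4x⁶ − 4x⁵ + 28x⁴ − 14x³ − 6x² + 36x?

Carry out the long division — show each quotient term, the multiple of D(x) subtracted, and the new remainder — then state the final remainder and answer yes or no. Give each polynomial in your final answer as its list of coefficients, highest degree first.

R = [0], so D(x) is a factor of P(x). yes

Step 1: lead(−4x⁶ − 4x⁵ + 28x⁴ − 14x³ − 6x² + 36x) ÷ lead(D) = −4x⁶ ÷ 2x = −2x⁵. Subtract (−2x⁵)·D = −4x⁶ + 8x⁵. Remainder: −12x⁵ + 28x⁴ − 14x³ − 6x² + 36x.
Step 2: lead(−12x⁵ + 28x⁴ − 14x³ − 6x² + 36x) ÷ lead(D) = −12x⁵ ÷ 2x = −6x⁴. Subtract (−6x⁴)·D = −12x⁵ + 24x⁴. Remainder: 4x⁴ − 14x³ − 6x² + 36x.
Step 3: lead(4x⁴ − 14x³ − 6x² + 36x) ÷ lead(D) = 4x⁴ ÷ 2x = 2x³. Subtract (2x³)·D = 4x⁴ − 8x³. Remainder: −6x³ − 6x² + 36x.
Step 4: lead(−6x³ − 6x² + 36x) ÷ lead(D) = −6x³ ÷ 2x = −3x². Subtract (−3x²)·D = −6x³ + 12x². Remainder: −18x² + 36x.
Step 5: lead(−18x² + 36x) ÷ lead(D) = −18x² ÷ 2x = −9x. Subtract (−9x)·D = −18x² + 36x. Remainder: 0.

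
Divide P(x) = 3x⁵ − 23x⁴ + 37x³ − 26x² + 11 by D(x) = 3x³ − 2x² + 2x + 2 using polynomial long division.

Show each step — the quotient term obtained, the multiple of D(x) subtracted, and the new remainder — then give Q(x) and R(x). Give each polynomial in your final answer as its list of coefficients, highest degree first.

Q = [1, -7, 7]; R = [-3]

Step 1: lead(3x⁵ − 23x⁴ + 37x³ − 26x² + 11) ÷ lead(D) = 3x⁵ ÷ 3x³ = x². Subtract (x²)·D = 3x⁵ − 2x⁴ + 2x³ + 2x². Remainder: −21x⁴ + 35x³ − 28x² + 11.
Step 2: lead(−21x⁴ + 35x³ − 28x² + 11) ÷ lead(D) = −21x⁴ ÷ 3x³ = −7x. Subtract (−7x)·D = −21x⁴ + 14x³ − 14x² − 14x. Remainder: 21x³ − 14x² + 14x + 11.
Step 3: lead(21x³ − 14x² + 14x + 11) ÷ lead(D) = 21x³ ÷ 3x³ = 7. Subtract (7)·D = 21x³ − 14x² + 14x + 14. Remainder: −3.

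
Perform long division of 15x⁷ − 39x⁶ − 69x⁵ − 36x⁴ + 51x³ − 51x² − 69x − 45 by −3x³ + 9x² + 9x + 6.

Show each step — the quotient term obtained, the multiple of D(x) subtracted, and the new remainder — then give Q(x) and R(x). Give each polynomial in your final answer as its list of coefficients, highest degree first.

Step 1: lead(15x⁷ − 39x⁶ − 69x⁵ − 36x⁴ + 51x³ − 51x² − 69x − 45) ÷ lead(D) = 15x⁷ ÷ −3x³ = −5x⁴. Subtract (−5x⁴)·D = 15x⁷ − 45x⁶ − 45x⁵ − 30x⁴. Remainder: 6x⁶ − 24x⁵ − 6x⁴ + 51x³ − 51x² − 69x − 45.
Step 2: lead(6x⁶ − 24x⁵ − 6x⁴ + 51x³ − 51x² − 69x − 45) ÷ lead(D) = 6x⁶ ÷ −3x³ = −2x³. Subtract (−2x³)·D = 6x⁶ − 18x⁵ − 18x⁴ − 12x³. Remainder: −6x⁵ + 12x⁴ + 63x³ − 51x² − 69x − 45.
Step 3: lead(−6x⁵ + 12x⁴ + 63x³ − 51x² − 69x − 45) ÷ lead(D) = −6x⁵ ÷ −3x³ = 2x². Subtract (2x²)·D = −6x⁵ + 18x⁴ + 18x³ + 12x². Remainder: −6x⁴ + 45x³ − 63x² − 69x − 45.
Step 4: lead(−6x⁴ + 45x³ − 63x² − 69x − 45) ÷ lead(D) = −6x⁴ ÷ −3x³ = 2x. Subtract (2x)·D = −6x⁴ + 18x³ + 18x² + 12x. Remainder: 27x³ − 81x² − 81x − 45.
Step 5: lead(27x³ − 81x² − 81x − 45) ÷ lead(D) = 27x³ ÷ −3x³ = −9. Subtract (−9)·D = 27x³ − 81x² − 81x − 54. Remainder: 9.

Q = [-5, -2, 2, 2, -9]; R = [9]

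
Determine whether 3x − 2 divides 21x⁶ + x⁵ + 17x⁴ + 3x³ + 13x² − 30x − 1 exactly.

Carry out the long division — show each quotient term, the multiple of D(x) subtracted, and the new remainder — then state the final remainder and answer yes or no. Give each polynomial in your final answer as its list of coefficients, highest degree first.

R = [-9], so D(x) is not a factor of P(x). no

Step 1: lead(21x⁶ + x⁵ + 17x⁴ + 3x³ + 13x² − 30x − 1) ÷ lead(D) = 21x⁶ ÷ 3x = 7x⁵. Subtract (7x⁵)·D = 21x⁶ − 14x⁵. Remainder: 15x⁵ + 17x⁴ + 3x³ + 13x² − 30x − 1.
Step 2: lead(15x⁵ + 17x⁴ + 3x³ + 13x² − 30x − 1) ÷ lead(D) = 15x⁵ ÷ 3x = 5x⁴. Subtract (5x⁴)·D = 15x⁵ − 10x⁴. Remainder: 27x⁴ + 3x³ + 13x² − 30x − 1.
Step 3: lead(27x⁴ + 3x³ + 13x² − 30x − 1) ÷ lead(D) = 27x⁴ ÷ 3x = 9x³. Subtract (9x³)·D = 27x⁴ − 18x³. Remainder: 21x³ + 13x² − 30x − 1.
Step 4: lead(21x³ + 13x² − 30x − 1) ÷ lead(D) = 21x³ ÷ 3x = 7x². Subtract (7x²)·D = 21x³ − 14x². Remainder: 27x² − 30x − 1.
Step 5: lead(27x² − 30x − 1) ÷ lead(D) = 27x² ÷ 3x = 9x. Subtract (9x)·D = 27x² − 18x. Remainder: −12x − 1.
Step 6: lead(−12x − 1) ÷ lead(D) = −12x ÷ 3x = −4. Subtract (−4)·D = −12x + 8. Remainder: −9.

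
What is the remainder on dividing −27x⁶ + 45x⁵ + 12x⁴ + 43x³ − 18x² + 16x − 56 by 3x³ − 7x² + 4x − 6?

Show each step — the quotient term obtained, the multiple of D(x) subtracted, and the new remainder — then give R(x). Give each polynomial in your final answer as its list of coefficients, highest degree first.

R = [1, -8, -2]

Step 1: lead(−27x⁶ + 45x⁵ + 12x⁴ + 43x³ − 18x² + 16x − 56) ÷ lead(D) = −27x⁶ ÷ 3x³ = −9x³. Subtract (−9x³)·D = −27x⁶ + 63x⁵ − 36x⁴ + 54x³. Remainder: −18x⁵ + 48x⁴ − 11x³ − 18x² + 16x − 56.
Step 2: lead(−18x⁵ + 48x⁴ − 11x³ − 18x² + 16x − 56) ÷ lead(D) = −18x⁵ ÷ 3x³ = −6x². Subtract (−6x²)·D = −18x⁵ + 42x⁴ − 24x³ + 36x². Remainder: 6x⁴ + 13x³ − 54x² + 16x − 56.
Step 3: lead(6x⁴ + 13x³ − 54x² + 16x − 56) ÷ lead(D) = 6x⁴ ÷ 3x³ = 2x. Subtract (2x)·D = 6x⁴ − 14x³ + 8x² − 12x. Remainder: 27x³ − 62x² + 28x − 56.
Step 4: lead(27x³ − 62x² + 28x − 56) ÷ lead(D) = 27x³ ÷ 3x³ = 9. Subtract (9)·D = 27x³ − 63x² + 36x − 54. Remainder: x² − 8x − 2.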